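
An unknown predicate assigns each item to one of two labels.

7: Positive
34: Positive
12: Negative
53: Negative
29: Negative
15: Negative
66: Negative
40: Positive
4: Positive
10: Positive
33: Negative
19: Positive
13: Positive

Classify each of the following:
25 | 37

One predicate separates the groups cleanly: ≡ 1 (mod 3).
25: 25 mod 3 = 1, matches → Positive. 37: 37 mod 3 = 1, matches → Positive.

Positive, Positive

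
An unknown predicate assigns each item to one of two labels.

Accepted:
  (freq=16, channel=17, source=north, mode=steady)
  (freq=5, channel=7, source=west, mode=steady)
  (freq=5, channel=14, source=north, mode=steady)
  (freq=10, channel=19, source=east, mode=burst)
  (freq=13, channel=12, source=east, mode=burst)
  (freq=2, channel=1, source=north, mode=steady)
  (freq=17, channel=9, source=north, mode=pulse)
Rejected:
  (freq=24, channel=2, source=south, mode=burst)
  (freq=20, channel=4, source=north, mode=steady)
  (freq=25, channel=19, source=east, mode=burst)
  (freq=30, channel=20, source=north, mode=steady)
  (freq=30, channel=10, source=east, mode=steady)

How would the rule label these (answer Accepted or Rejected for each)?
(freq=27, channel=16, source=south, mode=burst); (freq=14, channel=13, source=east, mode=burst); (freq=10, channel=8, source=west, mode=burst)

Rejected, Accepted, Accepted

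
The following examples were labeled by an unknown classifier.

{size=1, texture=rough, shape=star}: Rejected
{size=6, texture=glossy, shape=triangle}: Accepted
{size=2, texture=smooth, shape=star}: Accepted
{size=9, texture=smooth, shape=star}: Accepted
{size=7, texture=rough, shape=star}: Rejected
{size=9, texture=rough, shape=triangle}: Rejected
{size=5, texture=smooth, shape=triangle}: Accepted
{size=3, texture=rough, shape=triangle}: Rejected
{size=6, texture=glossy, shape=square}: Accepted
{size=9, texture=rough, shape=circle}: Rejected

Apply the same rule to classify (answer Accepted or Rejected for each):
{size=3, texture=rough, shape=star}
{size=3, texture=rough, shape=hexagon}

Rejected, Rejected

Rule: texture is not rough. This holds for each 'Accepted' example and fails for each 'Rejected' one.
{size=3, texture=rough, shape=star}: Rejected (texture is rough). {size=3, texture=rough, shape=hexagon}: Rejected (texture is rough).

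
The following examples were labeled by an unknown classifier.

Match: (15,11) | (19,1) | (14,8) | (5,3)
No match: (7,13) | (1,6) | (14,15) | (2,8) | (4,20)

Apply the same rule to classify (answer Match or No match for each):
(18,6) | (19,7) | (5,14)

The rule appears to be: first > second.

Match, Match, No match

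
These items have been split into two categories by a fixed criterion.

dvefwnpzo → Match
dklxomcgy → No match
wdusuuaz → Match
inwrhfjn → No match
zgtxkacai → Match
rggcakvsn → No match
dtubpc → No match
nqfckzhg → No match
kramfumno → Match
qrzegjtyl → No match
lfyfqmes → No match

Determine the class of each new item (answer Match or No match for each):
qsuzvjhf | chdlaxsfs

The rule appears to be: has ≥ 2 vowels.
qsuzvjhf: 1 vowel — does not pass, so No match.
chdlaxsfs: 1 vowel — does not pass, so No match.

No match, No match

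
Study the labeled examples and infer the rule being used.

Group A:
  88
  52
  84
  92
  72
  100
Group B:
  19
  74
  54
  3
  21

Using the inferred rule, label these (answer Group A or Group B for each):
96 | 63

Group A, Group B

Rule: multiple of 4. This holds for each 'Group A' example and fails for each 'Group B' one.
Group A: 96, since 96 = 4·24.
Group B: 63, since 63 = 4·15 + 3.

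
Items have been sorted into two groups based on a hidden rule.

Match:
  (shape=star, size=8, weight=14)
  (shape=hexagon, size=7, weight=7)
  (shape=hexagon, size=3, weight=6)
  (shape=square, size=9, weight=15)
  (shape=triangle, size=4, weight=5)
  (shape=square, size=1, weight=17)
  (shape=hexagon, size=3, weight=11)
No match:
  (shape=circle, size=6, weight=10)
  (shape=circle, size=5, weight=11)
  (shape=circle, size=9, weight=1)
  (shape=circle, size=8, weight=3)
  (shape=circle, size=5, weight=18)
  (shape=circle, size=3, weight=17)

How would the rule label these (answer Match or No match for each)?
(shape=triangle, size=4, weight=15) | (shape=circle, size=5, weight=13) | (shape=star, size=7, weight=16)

Match, No match, Match

A rule that fits every label: shape is not circle — true of each 'Match' example, false of each 'No match' one.
(shape=triangle, size=4, weight=15): shape is triangle — qualifies, so Match. (shape=circle, size=5, weight=13): shape is circle — does not pass, so No match. (shape=star, size=7, weight=16): shape is star — qualifies, so Match.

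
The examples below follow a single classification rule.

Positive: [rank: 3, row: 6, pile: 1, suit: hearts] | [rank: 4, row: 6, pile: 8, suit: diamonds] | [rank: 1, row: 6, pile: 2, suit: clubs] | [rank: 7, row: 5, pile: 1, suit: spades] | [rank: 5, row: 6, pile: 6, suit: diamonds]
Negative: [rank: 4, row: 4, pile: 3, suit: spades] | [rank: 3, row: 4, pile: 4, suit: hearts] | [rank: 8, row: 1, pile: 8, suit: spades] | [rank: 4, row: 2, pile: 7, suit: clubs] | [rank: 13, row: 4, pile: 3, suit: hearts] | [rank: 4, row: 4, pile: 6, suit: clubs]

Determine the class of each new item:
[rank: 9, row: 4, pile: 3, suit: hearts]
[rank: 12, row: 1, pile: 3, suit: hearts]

Every 'Positive' example satisfies: row ≥ 5. None of the 'Negative' examples do.
[rank: 9, row: 4, pile: 3, suit: hearts]: Negative (row = 4).
[rank: 12, row: 1, pile: 3, suit: hearts]: Negative (row = 1).

Negative, Negative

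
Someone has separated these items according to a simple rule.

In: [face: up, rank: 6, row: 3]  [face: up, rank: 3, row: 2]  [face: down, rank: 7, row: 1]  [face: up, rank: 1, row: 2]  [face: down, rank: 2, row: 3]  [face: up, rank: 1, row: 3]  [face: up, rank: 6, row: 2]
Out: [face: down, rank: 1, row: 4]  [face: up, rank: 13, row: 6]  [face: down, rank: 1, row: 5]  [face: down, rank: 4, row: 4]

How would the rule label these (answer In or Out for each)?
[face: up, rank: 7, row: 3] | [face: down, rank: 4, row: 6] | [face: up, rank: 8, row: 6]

One predicate separates the groups cleanly: row ≤ 3.
[face: up, rank: 7, row: 3]: row = 3 — qualifies, so In.
[face: down, rank: 4, row: 6]: row = 6 — does not pass, so Out.
[face: up, rank: 8, row: 6]: row = 6 — does not pass, so Out.

In, Out, Out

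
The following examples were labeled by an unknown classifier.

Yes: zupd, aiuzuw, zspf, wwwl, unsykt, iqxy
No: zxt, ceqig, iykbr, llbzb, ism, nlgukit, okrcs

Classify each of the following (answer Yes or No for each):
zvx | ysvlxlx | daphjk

All 'Yes' examples share one property — even length — and every 'No' example lacks it.
zvx: length 3, does not satisfy this → No.
ysvlxlx: length 7, does not satisfy this → No.
daphjk: length 6, fits → Yes.

No, No, Yes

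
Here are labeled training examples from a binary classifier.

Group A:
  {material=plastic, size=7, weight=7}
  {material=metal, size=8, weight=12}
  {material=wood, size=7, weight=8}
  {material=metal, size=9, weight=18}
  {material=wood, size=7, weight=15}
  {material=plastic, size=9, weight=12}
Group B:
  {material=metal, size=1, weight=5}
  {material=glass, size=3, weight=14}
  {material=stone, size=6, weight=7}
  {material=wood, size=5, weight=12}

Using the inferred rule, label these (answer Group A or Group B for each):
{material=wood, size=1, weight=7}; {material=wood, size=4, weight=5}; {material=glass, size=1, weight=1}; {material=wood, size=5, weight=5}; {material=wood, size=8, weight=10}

Every 'Group A' example satisfies: size ≥ 7. None of the 'Group B' examples do.

Group B, Group B, Group B, Group B, Group A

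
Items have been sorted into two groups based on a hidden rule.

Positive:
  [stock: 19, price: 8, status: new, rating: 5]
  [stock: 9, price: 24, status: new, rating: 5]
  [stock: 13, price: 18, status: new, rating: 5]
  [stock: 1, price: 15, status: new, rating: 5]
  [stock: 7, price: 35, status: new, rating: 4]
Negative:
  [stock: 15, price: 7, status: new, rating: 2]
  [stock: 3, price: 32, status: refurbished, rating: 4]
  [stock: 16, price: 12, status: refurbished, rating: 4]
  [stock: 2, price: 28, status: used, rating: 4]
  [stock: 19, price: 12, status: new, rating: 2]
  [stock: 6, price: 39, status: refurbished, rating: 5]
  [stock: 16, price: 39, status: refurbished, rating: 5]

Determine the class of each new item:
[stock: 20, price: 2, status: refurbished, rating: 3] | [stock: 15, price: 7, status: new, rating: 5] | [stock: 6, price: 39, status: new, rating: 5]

The common property of the 'Positive' items is: status is new AND rating ≥ 4. No 'Negative' item has it.
[stock: 20, price: 2, status: refurbished, rating: 3]: status is refurbished, rating = 3 — does not pass, so Negative. [stock: 15, price: 7, status: new, rating: 5]: status is new, rating = 5 — matches, so Positive. [stock: 6, price: 39, status: new, rating: 5]: status is new, rating = 5 — matches, so Positive.

Negative, Positive, Positive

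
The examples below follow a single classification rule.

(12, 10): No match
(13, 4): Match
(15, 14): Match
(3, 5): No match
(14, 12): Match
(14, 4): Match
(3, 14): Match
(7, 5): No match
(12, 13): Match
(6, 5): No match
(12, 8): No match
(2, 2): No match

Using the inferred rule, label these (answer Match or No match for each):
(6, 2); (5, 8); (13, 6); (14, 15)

A rule that fits every label: max ≥ 13 — true of each 'Match' example, false of each 'No match' one.
(6, 2): No match (max 6). (5, 8): No match (max 8). (13, 6): Match (max 13). (14, 15): Match (max 15).

No match, No match, Match, Match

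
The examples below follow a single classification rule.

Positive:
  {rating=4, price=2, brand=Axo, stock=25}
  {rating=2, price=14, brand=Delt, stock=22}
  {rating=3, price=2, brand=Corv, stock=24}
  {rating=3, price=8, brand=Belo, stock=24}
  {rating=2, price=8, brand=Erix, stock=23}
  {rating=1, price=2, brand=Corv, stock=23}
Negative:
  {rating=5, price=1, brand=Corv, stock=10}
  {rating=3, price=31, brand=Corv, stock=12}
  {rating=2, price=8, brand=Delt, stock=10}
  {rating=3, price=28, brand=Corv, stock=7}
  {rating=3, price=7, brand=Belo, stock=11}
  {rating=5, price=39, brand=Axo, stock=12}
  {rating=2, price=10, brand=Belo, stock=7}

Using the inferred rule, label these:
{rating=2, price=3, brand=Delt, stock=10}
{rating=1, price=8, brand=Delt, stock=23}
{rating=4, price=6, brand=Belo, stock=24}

One predicate separates the groups cleanly: stock ≥ 22.
{rating=2, price=3, brand=Delt, stock=10} — stock = 10, hence Negative. {rating=1, price=8, brand=Delt, stock=23} — stock = 23, hence Positive. {rating=4, price=6, brand=Belo, stock=24} — stock = 24, hence Positive.

Negative, Positive, Positive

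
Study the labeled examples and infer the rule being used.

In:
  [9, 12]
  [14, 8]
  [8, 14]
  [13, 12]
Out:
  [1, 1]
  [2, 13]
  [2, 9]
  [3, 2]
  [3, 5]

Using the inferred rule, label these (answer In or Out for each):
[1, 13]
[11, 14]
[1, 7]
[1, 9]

A rule that fits every label: sum ≥ 21 — true of each 'In' example, false of each 'Out' one.

Out, In, Out, Out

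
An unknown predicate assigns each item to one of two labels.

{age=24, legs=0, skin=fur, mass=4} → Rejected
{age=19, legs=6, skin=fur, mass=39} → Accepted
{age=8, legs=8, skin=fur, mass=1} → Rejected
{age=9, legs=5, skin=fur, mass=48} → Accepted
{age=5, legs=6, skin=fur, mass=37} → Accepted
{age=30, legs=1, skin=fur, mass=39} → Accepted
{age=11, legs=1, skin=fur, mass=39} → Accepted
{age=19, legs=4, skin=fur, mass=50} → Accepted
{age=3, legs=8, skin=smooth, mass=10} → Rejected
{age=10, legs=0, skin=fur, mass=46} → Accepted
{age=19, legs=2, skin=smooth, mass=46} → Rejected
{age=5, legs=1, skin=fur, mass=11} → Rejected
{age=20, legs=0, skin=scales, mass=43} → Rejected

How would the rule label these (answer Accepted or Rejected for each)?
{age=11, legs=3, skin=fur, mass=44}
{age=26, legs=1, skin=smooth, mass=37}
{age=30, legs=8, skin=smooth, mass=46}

The distinguishing property — skin is fur AND mass ≥ 37 — holds for all the 'Accepted' cases and none of the 'Rejected' cases.
Accepted: {age=11, legs=3, skin=fur, mass=44}, since skin is fur, mass = 44. Rejected: {age=26, legs=1, skin=smooth, mass=37}, since skin is smooth, mass = 37. Rejected: {age=30, legs=8, skin=smooth, mass=46}, since skin is smooth, mass = 46.

Accepted, Rejected, Rejected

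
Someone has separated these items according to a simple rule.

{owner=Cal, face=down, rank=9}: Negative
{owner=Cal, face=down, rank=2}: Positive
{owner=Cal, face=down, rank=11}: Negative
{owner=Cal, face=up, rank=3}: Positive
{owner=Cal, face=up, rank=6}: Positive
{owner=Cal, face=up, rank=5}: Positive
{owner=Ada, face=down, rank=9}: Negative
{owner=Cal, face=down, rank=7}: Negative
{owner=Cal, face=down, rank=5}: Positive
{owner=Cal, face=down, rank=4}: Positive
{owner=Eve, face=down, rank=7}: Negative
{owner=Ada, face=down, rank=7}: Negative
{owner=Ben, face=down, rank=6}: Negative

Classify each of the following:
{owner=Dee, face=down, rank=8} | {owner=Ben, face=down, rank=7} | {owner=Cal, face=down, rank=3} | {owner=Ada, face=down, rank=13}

Negative, Negative, Positive, Negative

The pattern is that an item is 'Positive' exactly when: owner is Cal AND rank ≤ 6.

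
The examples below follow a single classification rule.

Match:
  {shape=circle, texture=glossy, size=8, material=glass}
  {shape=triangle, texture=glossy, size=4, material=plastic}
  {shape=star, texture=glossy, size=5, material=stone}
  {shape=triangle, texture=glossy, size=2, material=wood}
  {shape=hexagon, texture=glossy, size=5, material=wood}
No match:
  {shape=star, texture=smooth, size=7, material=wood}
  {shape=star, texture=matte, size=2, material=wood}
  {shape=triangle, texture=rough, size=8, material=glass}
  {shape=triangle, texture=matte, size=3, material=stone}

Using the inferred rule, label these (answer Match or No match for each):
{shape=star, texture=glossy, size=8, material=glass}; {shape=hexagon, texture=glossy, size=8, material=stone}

Rule: texture is glossy. This holds for each 'Match' example and fails for each 'No match' one.
Match: {shape=star, texture=glossy, size=8, material=glass}, since texture is glossy.
Match: {shape=hexagon, texture=glossy, size=8, material=stone}, since texture is glossy.

Match, Match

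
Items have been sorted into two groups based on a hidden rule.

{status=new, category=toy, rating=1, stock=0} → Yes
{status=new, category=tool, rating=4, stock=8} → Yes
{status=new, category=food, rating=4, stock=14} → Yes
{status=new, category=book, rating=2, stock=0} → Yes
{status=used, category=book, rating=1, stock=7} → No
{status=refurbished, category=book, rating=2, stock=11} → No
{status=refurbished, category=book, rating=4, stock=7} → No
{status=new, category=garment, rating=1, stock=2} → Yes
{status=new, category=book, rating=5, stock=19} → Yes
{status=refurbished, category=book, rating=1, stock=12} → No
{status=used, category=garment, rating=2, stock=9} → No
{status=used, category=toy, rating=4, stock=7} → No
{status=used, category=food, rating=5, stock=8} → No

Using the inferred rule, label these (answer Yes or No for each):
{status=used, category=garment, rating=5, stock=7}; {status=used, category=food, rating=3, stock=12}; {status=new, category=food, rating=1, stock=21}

No, No, Yes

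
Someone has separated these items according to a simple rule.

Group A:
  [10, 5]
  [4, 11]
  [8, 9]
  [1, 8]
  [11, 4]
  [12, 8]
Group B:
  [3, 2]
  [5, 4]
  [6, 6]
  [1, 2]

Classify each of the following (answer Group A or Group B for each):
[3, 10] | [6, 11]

The distinguishing property — max ≥ 8 — holds for all the 'Group A' cases and none of the 'Group B' cases.
[3, 10]: max 10, has this property → Group A. [6, 11]: max 11, has this property → Group A.

Group A, Group A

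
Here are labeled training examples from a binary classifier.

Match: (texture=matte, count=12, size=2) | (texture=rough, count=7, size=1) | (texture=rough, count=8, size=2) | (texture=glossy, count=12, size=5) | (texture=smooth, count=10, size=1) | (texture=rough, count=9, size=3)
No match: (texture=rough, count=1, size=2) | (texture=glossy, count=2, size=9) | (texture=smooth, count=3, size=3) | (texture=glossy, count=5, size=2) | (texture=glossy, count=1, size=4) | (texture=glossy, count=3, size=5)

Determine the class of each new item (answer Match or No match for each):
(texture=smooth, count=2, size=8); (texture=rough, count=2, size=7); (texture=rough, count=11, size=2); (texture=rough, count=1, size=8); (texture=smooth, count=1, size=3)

No match, No match, Match, No match, No match

A rule that fits every label: count ≥ 7 — true of each 'Match' example, false of each 'No match' one.
(texture=smooth, count=2, size=8): count = 2, lacks this property → No match. (texture=rough, count=2, size=7): count = 2, lacks this property → No match. (texture=rough, count=11, size=2): count = 11, fits → Match. (texture=rough, count=1, size=8): count = 1, lacks this property → No match. (texture=smooth, count=1, size=3): count = 1, lacks this property → No match.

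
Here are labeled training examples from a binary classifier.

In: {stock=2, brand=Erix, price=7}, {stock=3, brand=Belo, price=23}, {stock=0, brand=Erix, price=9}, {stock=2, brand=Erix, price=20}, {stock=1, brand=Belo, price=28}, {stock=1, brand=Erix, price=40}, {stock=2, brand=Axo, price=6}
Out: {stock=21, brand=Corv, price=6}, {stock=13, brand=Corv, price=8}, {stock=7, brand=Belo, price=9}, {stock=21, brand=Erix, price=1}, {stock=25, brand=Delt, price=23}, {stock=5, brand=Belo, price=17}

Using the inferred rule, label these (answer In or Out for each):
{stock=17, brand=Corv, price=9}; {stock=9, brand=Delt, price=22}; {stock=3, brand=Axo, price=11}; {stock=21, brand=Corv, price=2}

Out, Out, In, Out

The distinguishing property — stock ≤ 3 — holds for all the 'In' cases and none of the 'Out' cases.
{stock=17, brand=Corv, price=9}: stock = 17, fails this test → Out.
{stock=9, brand=Delt, price=22}: stock = 9, fails this test → Out.
{stock=3, brand=Axo, price=11}: stock = 3, qualifies → In.
{stock=21, brand=Corv, price=2}: stock = 21, fails this test → Out.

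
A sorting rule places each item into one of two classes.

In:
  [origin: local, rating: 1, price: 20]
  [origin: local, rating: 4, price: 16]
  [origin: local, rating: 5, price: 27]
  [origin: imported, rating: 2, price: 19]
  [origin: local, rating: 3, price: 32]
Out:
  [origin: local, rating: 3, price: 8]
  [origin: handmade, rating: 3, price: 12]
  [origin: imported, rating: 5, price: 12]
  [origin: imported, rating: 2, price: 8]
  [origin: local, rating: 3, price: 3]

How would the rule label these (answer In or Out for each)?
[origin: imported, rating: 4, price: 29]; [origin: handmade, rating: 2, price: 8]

The classifier is using: price ≥ 16.
[origin: imported, rating: 4, price: 29] → price = 29 → In. [origin: handmade, rating: 2, price: 8] → price = 8 → Out.

In, Out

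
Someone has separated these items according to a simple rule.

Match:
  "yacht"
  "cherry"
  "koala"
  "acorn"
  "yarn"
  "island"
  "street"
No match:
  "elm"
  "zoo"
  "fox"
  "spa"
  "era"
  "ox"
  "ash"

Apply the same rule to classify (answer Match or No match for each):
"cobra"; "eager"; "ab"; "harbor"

The simplest hypothesis consistent with all the labels is: length ≥ 4.

Match, Match, No match, Match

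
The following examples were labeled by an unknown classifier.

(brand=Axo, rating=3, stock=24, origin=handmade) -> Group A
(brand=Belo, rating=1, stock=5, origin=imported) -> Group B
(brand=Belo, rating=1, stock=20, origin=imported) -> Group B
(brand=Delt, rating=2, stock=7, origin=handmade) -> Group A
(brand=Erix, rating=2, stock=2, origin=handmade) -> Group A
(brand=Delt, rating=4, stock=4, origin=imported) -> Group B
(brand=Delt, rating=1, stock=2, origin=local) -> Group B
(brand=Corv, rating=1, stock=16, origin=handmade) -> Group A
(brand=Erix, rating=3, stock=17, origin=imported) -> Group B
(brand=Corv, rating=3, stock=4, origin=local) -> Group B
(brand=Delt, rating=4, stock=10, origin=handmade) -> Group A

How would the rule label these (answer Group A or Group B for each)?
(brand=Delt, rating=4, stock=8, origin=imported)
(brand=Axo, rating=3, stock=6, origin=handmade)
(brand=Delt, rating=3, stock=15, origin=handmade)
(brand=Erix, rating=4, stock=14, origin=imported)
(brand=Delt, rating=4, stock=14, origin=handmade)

The simplest hypothesis consistent with all the labels is: origin is handmade.

Group B, Group A, Group A, Group B, Group A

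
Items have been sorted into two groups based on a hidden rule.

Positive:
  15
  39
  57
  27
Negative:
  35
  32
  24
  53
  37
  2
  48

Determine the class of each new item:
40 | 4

The simplest hypothesis consistent with all the labels is: ≡ 3 (mod 6).
40: 40 mod 6 = 4 — does not fit, so Negative.
4: 4 mod 6 = 4 — does not fit, so Negative.

Negative, Negative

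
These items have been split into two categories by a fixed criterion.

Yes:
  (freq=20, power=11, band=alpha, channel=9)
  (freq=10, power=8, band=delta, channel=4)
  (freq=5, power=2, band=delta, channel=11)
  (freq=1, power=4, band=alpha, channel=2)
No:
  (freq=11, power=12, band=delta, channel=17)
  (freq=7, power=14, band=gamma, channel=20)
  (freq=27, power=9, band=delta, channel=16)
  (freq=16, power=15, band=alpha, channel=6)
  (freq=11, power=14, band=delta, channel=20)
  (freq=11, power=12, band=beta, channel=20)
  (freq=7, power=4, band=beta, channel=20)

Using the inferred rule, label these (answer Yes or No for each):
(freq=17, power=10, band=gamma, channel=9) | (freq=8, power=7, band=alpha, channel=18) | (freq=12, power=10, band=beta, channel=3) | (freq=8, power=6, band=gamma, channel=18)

A rule that fits every label: channel ≤ 11 AND power ≤ 11 — true of each 'Yes' example, false of each 'No' one.
Yes: (freq=17, power=10, band=gamma, channel=9), since channel = 9, power = 10. No: (freq=8, power=7, band=alpha, channel=18), since channel = 18, power = 7. Yes: (freq=12, power=10, band=beta, channel=3), since channel = 3, power = 10. No: (freq=8, power=6, band=gamma, channel=18), since channel = 18, power = 6.

Yes, No, Yes, No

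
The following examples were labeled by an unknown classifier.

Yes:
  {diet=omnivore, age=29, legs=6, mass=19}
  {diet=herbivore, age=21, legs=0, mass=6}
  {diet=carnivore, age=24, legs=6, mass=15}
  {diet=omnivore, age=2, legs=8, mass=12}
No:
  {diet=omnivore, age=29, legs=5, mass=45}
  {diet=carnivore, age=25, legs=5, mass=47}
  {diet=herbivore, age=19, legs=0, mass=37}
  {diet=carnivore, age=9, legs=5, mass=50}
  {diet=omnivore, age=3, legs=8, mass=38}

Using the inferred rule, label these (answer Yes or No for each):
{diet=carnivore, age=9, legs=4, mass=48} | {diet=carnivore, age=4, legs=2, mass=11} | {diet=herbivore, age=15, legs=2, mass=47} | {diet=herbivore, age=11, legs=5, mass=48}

No, Yes, No, No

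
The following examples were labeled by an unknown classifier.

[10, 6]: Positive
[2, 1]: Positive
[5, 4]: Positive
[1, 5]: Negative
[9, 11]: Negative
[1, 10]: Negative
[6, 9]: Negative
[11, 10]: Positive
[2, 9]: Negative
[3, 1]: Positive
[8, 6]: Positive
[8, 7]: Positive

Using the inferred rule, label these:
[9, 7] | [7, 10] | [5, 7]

Positive, Negative, Negative

'Positive' ⟺ first > second.
Positive: [9, 7], since 9 > 7. Negative: [7, 10], since 7 < 10. Negative: [5, 7], since 5 < 7.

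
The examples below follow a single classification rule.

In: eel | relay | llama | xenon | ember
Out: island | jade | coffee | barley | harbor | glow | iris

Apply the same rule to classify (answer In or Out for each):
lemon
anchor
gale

In, Out, Out

The pattern is that an item is 'In' exactly when: odd length.
In: lemon, since length 5.
Out: anchor, since length 6.
Out: gale, since length 4.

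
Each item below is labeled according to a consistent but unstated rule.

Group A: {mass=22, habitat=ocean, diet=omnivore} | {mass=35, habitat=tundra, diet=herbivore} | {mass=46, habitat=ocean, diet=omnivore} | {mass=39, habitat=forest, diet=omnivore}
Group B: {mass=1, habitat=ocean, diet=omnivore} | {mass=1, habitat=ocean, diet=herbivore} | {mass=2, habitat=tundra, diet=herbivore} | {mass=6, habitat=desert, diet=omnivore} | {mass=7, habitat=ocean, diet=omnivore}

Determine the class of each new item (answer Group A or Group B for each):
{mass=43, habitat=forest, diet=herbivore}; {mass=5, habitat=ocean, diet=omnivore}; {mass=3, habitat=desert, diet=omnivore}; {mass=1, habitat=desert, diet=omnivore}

Group A, Group B, Group B, Group B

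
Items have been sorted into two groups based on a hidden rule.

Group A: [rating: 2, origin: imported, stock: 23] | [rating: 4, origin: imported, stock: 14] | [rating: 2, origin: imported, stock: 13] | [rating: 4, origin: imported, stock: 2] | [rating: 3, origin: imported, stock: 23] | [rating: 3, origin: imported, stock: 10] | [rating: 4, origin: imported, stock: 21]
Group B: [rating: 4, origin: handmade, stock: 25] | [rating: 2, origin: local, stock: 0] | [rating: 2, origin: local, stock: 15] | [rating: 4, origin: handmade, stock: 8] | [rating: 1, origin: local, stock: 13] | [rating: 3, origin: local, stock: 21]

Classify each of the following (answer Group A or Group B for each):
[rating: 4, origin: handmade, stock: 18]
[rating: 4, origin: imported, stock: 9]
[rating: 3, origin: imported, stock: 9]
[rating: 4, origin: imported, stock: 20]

Group B, Group A, Group A, Group A

Every 'Group A' example satisfies: origin is imported. None of the 'Group B' examples do.
[rating: 4, origin: handmade, stock: 18]: origin is handmade, does not fit → Group B. [rating: 4, origin: imported, stock: 9]: origin is imported, satisfies this → Group A. [rating: 3, origin: imported, stock: 9]: origin is imported, satisfies this → Group A. [rating: 4, origin: imported, stock: 20]: origin is imported, satisfies this → Group A.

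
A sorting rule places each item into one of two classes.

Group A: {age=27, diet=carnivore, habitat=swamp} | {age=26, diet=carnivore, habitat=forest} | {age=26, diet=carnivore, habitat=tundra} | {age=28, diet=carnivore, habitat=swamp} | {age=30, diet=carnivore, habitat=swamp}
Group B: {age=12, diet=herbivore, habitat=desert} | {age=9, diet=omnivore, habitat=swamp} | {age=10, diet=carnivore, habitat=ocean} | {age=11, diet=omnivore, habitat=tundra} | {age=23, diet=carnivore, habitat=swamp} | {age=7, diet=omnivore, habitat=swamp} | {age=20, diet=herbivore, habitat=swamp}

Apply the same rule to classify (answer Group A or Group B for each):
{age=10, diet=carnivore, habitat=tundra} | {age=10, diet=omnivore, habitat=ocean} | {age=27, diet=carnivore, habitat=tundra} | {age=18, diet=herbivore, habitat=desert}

A rule that fits every label: age ≥ 26 — true of each 'Group A' example, false of each 'Group B' one.
Group B: {age=10, diet=carnivore, habitat=tundra}, since age = 10. Group B: {age=10, diet=omnivore, habitat=ocean}, since age = 10. Group A: {age=27, diet=carnivore, habitat=tundra}, since age = 27. Group B: {age=18, diet=herbivore, habitat=desert}, since age = 18.

Group B, Group B, Group A, Group B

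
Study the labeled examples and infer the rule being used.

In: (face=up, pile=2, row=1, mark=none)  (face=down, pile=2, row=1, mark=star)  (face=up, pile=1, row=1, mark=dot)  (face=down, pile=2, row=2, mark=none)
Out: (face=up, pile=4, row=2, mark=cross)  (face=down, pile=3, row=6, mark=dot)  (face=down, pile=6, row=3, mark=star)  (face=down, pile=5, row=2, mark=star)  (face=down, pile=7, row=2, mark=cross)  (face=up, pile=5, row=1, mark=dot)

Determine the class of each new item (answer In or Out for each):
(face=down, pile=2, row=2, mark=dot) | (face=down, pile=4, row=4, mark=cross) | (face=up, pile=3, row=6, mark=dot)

One predicate separates the groups cleanly: pile ≤ 2.
(face=down, pile=2, row=2, mark=dot) → pile = 2 → In.
(face=down, pile=4, row=4, mark=cross) → pile = 4 → Out.
(face=up, pile=3, row=6, mark=dot) → pile = 3 → Out.

In, Out, Out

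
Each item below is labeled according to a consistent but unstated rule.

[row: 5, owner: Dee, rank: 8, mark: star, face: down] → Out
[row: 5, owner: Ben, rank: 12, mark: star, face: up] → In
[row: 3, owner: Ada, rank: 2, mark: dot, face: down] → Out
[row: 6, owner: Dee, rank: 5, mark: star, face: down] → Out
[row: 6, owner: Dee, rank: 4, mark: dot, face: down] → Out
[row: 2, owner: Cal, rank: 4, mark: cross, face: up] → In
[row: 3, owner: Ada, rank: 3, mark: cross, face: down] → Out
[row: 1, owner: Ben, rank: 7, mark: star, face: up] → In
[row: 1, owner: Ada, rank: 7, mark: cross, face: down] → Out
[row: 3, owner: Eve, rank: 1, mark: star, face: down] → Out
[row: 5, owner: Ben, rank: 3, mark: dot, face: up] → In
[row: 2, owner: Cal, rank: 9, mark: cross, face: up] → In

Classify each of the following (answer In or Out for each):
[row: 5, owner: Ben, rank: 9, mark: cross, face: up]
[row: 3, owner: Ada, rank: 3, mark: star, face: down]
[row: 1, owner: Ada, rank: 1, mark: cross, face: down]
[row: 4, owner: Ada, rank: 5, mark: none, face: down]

The common property of the 'In' items is: face is up. No 'Out' item has it.
[row: 5, owner: Ben, rank: 9, mark: cross, face: up]: face is up, satisfies this → In. [row: 3, owner: Ada, rank: 3, mark: star, face: down]: face is down, doesn't match → Out. [row: 1, owner: Ada, rank: 1, mark: cross, face: down]: face is down, doesn't match → Out. [row: 4, owner: Ada, rank: 5, mark: none, face: down]: face is down, doesn't match → Out.

In, Out, Out, Out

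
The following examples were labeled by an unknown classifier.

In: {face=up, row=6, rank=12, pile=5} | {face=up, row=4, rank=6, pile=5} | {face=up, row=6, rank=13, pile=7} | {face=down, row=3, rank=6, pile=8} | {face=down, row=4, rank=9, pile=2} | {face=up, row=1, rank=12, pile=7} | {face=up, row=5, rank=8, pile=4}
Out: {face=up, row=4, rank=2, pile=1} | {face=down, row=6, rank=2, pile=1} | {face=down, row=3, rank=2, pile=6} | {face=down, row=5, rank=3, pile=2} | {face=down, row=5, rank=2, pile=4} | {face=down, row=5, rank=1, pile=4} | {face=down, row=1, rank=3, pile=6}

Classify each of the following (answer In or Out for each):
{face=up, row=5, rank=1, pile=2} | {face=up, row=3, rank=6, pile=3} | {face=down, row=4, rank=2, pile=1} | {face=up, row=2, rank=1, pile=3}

Out, In, Out, Out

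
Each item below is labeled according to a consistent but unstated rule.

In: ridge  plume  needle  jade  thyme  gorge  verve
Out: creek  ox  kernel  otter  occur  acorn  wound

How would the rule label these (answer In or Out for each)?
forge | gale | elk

The pattern is that an item is 'In' exactly when: ends with 'e'.

In, In, Out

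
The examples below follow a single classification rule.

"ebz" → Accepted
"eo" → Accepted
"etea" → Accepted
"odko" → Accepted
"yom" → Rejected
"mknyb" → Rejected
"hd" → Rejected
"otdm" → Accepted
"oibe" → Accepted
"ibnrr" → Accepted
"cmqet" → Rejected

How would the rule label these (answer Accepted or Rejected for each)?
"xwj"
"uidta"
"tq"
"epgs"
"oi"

Rejected, Accepted, Rejected, Accepted, Accepted

'Accepted' ⟺ starts with a vowel.
"xwj": starts with 'x', does not pass → Rejected.
"uidta": starts with 'u', fits → Accepted.
"tq": starts with 't', does not pass → Rejected.
"epgs": starts with 'e', fits → Accepted.
"oi": starts with 'o', fits → Accepted.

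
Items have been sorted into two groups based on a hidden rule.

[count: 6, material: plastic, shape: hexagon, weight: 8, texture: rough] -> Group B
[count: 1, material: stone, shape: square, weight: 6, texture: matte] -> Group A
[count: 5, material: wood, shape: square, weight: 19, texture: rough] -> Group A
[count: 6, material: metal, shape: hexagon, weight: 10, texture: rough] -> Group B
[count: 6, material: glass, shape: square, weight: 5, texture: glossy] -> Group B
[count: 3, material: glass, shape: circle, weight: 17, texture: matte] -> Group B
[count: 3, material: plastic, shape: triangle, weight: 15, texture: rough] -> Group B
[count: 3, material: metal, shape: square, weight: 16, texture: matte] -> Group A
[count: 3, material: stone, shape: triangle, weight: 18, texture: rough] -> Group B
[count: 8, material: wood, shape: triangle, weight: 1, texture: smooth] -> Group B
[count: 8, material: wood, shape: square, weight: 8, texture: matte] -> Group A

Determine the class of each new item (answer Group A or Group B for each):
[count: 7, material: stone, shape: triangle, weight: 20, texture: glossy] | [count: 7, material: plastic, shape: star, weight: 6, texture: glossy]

Group B, Group B

'Group A' ⟺ shape is square AND weight ≥ 6.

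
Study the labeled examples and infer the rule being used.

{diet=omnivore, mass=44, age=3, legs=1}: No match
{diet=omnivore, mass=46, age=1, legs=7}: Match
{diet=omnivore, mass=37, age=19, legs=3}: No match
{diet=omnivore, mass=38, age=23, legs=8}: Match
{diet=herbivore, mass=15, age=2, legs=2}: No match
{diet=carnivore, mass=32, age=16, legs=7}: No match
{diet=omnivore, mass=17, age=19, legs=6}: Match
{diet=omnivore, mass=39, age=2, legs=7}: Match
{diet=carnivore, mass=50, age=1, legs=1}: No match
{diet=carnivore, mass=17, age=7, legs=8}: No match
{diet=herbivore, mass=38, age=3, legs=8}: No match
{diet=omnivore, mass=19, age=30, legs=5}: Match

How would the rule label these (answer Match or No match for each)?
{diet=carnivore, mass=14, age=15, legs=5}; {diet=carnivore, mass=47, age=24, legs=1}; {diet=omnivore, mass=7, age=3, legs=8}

The distinguishing property — diet is omnivore AND legs ≥ 5 — holds for all the 'Match' cases and none of the 'No match' cases.

No match, No match, Match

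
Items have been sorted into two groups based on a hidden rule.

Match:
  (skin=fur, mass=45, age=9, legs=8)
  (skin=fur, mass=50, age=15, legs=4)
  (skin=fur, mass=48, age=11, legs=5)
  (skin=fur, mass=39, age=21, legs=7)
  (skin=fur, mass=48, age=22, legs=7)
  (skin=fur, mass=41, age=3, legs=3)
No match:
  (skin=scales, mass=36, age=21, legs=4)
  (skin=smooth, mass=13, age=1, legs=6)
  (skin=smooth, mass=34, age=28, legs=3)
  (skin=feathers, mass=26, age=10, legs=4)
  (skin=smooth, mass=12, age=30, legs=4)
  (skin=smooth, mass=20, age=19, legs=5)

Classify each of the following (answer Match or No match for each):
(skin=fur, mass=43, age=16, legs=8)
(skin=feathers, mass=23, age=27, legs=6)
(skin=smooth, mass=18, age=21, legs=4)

Match, No match, No match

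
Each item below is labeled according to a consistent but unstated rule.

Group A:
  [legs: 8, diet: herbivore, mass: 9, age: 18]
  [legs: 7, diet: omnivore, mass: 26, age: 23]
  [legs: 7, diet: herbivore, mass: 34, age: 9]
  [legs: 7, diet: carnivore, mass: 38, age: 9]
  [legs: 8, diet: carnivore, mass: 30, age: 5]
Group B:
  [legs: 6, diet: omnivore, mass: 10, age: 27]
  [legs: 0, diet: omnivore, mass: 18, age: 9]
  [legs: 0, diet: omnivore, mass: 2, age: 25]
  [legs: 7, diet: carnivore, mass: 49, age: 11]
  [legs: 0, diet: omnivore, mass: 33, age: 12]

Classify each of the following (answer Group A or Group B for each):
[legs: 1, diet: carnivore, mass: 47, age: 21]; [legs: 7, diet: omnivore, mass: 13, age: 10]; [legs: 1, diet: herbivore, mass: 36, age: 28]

The distinguishing property — mass ≤ 38 AND legs ≥ 7 — holds for all the 'Group A' cases and none of the 'Group B' cases.

Group B, Group A, Group B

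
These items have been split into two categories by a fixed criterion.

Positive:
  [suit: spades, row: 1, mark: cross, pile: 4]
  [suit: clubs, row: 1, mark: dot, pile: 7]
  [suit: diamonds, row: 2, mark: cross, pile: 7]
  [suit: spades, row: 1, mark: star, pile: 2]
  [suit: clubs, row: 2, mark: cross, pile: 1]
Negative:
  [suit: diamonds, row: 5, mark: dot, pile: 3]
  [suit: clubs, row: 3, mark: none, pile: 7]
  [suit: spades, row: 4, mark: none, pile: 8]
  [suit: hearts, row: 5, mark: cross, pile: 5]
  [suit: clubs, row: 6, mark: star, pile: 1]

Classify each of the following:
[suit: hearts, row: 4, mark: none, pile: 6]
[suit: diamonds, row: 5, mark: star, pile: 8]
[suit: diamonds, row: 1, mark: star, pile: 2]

Every 'Positive' example satisfies: row ≤ 2. None of the 'Negative' examples do.

Negative, Negative, Positive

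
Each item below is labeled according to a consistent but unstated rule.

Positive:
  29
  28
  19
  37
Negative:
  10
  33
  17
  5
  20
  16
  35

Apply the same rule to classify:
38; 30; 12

Positive, Negative, Negative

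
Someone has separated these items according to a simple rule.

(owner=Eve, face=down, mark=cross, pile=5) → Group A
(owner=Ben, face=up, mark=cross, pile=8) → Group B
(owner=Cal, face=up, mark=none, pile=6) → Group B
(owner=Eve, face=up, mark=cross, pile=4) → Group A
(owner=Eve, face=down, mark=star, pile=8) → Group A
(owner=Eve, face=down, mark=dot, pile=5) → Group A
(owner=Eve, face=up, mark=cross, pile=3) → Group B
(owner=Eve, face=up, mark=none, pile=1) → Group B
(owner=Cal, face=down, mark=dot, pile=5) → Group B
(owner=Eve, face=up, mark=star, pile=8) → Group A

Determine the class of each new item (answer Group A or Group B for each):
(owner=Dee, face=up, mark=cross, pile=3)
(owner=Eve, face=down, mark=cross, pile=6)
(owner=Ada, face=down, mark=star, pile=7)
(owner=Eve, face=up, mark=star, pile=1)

The pattern is that an item is 'Group A' exactly when: owner is Eve AND pile ≥ 4.
(owner=Dee, face=up, mark=cross, pile=3) — owner is Dee, pile = 3, hence Group B. (owner=Eve, face=down, mark=cross, pile=6) — owner is Eve, pile = 6, hence Group A. (owner=Ada, face=down, mark=star, pile=7) — owner is Ada, pile = 7, hence Group B. (owner=Eve, face=up, mark=star, pile=1) — owner is Eve, pile = 1, hence Group B.

Group B, Group A, Group B, Group B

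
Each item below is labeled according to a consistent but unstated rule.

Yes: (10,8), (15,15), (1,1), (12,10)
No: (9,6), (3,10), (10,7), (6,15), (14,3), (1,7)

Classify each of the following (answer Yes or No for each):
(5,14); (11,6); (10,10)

Rule: |first − second| ≤ 2. This holds for each 'Yes' example and fails for each 'No' one.
(5,14): No (|5−14| = 9).
(11,6): No (|11−6| = 5).
(10,10): Yes (|10−10| = 0).

No, No, Yes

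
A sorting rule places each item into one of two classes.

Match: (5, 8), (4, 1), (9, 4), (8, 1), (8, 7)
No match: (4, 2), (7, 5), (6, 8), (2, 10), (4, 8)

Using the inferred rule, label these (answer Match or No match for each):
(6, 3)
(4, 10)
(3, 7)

Every 'Match' example satisfies: sum is odd. None of the 'No match' examples do.

Match, No match, No match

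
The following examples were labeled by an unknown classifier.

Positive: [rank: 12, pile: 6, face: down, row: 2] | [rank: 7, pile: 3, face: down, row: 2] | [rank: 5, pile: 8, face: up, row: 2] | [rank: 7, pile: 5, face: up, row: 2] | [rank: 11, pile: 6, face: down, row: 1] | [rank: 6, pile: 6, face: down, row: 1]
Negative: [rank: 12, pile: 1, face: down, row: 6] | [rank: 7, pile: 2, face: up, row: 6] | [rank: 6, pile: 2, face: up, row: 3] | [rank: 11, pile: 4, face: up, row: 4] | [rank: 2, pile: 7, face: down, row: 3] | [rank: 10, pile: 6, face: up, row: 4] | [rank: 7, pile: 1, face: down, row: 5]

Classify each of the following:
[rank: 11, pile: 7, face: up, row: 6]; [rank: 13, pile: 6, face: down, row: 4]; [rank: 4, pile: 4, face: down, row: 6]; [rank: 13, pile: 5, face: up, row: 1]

Negative, Negative, Negative, Positive

One predicate separates the groups cleanly: row ≤ 2.
Negative: [rank: 11, pile: 7, face: up, row: 6], since row = 6.
Negative: [rank: 13, pile: 6, face: down, row: 4], since row = 4.
Negative: [rank: 4, pile: 4, face: down, row: 6], since row = 6.
Positive: [rank: 13, pile: 5, face: up, row: 1], since row = 1.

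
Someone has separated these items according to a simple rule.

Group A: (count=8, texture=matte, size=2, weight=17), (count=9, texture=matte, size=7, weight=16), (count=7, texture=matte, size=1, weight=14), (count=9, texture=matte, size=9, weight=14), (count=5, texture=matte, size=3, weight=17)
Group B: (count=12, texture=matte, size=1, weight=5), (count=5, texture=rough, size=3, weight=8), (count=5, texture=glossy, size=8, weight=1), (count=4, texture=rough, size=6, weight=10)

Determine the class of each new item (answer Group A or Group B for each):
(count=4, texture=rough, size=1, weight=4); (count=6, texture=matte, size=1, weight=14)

The distinguishing property — weight ≥ 14 — holds for all the 'Group A' cases and none of the 'Group B' cases.
Group B: (count=4, texture=rough, size=1, weight=4), since weight = 4. Group A: (count=6, texture=matte, size=1, weight=14), since weight = 14.

Group B, Group A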